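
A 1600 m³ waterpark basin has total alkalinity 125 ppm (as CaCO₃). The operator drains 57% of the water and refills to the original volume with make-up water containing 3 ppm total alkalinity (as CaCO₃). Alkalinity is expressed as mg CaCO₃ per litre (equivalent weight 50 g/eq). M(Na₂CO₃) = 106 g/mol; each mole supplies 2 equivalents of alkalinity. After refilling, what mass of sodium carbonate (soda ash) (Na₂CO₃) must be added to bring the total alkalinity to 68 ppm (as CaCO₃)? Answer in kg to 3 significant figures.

Volume: 1600 m³ = 1,600,000 L.
After draining 57% and refilling: 125 × 0.43 + 3 × 0.57 = 55.46 ppm.
Deficit to target: 68 − 55.46 = 12.54 mg/L.
As CaCO₃: 12.54 mg/L × 1,600,000 L = 20,060 g; ÷ 50 g/eq ÷ 2 = 200.6 mol Na₂CO₃.
Mass: 200.6 × 106 = 21,270 g.

21.3 kg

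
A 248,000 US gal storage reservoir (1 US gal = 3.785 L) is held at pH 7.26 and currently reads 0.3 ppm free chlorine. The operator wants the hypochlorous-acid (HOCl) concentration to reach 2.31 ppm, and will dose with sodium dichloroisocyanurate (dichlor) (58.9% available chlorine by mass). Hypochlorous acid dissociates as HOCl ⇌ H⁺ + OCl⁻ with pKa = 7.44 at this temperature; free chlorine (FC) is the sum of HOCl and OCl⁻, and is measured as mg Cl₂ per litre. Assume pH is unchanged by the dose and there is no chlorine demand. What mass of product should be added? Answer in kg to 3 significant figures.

Volume: 248,000 US gal × 3.785 L/gal = 938,680 L.
[OCl⁻]/[HOCl] = 10^(pH − pKa) = 10^(7.26 − 7.44) = 0.6607; fraction as HOCl = 1/(1 + 0.6607) = 0.6022.
Free chlorine required for 2.31 ppm HOCl: 2.31 / 0.6022 = 3.836 ppm.
FC to add: 3.836 − 0.3 = 3.536 mg/L as Cl₂.
Cl₂ equivalent: 3.536 mg/L × 938,680 L = 3319 g.
Product at 58.9% available Cl: 3319 / 0.589 = 5636 g.

5.64 kg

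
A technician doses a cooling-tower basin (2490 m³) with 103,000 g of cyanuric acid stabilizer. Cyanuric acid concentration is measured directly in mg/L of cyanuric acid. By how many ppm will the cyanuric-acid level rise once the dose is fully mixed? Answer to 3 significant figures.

41.4 ppm

Volume: 2490 m³ = 2,490,000 L.
Rise: 103,000 g / 2,490,000 L × 1000 = 41.37 mg/L.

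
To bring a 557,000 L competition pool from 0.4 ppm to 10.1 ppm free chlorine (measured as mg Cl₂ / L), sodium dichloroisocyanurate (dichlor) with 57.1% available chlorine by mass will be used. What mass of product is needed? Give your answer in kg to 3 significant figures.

Chlorine deficit: 10.1 − 0.4 = 9.7 ppm = 9.7 mg/L as Cl₂.
Cl₂ equivalent needed: 9.7 mg/L × 557,000 L = 5,403,000 mg = 5403 g.
Product at 57.1% available chlorine: 5403 / 0.571 = 9462 g.

9.46 kg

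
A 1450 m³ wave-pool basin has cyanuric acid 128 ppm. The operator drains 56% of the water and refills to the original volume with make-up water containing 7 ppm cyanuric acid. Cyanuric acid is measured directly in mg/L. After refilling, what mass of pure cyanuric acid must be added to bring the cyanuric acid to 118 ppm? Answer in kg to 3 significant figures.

Volume: 1450 m³ = 1,450,000 L.
After draining 56% and refilling: 128 × 0.44 + 7 × 0.56 = 60.24 ppm.
Deficit to target: 118 − 60.24 = 57.76 mg/L.
Mass: 57.76 mg/L × 1,450,000 L = 83,750 g cyanuric acid.

83.8 kg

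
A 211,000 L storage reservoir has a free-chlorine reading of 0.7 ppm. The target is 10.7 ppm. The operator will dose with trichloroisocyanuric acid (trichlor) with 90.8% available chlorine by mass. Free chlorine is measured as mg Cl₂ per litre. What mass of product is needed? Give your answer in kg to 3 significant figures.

2.32 kg

Chlorine deficit: 10.7 − 0.7 = 10 ppm = 10 mg/L as Cl₂.
Cl₂ equivalent needed: 10 mg/L × 211,000 L = 2,110,000 mg = 2110 g.
Product at 90.8% available chlorine: 2110 / 0.908 = 2324 g.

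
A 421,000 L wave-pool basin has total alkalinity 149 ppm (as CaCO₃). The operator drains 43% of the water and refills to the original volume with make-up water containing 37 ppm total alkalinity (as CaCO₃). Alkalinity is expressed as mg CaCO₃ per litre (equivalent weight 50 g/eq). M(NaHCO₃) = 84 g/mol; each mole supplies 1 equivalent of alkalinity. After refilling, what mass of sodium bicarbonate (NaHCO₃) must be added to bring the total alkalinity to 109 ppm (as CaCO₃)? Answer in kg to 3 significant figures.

5.77 kg

After draining 43% and refilling: 149 × 0.57 + 37 × 0.43 = 100.84 ppm.
Deficit to target: 109 − 100.84 = 8.16 mg/L.
As CaCO₃: 8.16 mg/L × 421,000 L = 3435 g; ÷ 50 g/eq ÷ 1 = 68.71 mol NaHCO₃.
Mass: 68.71 × 84 = 5771 g.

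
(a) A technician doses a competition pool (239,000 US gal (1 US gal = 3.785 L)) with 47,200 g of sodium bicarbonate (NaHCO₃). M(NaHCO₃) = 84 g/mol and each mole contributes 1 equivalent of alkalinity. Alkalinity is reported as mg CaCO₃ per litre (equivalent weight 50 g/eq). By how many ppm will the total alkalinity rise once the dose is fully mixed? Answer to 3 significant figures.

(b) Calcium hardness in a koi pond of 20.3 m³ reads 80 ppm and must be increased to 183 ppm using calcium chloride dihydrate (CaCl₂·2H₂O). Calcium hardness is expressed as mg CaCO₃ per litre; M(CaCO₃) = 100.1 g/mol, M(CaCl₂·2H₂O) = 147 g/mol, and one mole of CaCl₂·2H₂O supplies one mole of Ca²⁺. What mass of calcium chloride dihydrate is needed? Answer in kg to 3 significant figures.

(a) Volume: 239,000 US gal × 3.785 L/gal = 904,615 L.
(a) Moles of NaHCO₃: 47,200 g ÷ 84 g/mol = 561.9 mol → 561.9 eq of alkalinity.
(a) As CaCO₃: 561.9 eq × 50 g/eq = 28,100 g.
(a) Rise: 28,100 g / 904,615 L × 1000 = 31.06 mg/L.

(b) Volume: 20.3 m³ = 20,300 L.
(b) Hardness to add: (183 − 80) = 103 mg/L as CaCO₃ × 20,300 L = 2091 g as CaCO₃.
(b) Moles of Ca²⁺ (1 mol Ca²⁺ ≡ 1 mol CaCO₃): 2091 / 100.1 g/mol = 20.89 mol.
(b) Mass of CaCl₂·2H₂O: 20.89 × 147 = 3071 g.

(a) 31.1 ppm; (b) 3.07 kg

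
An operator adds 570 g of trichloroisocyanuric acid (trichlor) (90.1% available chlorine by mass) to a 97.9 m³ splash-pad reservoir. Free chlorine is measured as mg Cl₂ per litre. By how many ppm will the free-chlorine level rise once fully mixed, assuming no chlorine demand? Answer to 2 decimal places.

5.25 ppm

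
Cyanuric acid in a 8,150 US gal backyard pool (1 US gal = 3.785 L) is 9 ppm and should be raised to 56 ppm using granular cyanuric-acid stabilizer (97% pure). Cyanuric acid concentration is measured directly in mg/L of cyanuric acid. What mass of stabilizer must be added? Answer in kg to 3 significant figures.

Volume: 8,150 US gal × 3.785 L/gal = 30,848 L.
CYA to add: (56 − 9) = 47 mg/L × 30,848 L = 1450 g cyanuric acid.
At 97% purity: 1450 / 0.97 = 1495 g product.

1.49 kg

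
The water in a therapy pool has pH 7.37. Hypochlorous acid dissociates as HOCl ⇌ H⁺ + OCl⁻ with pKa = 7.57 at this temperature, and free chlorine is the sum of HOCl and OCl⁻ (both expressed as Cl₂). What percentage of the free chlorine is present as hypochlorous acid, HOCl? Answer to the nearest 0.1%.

61.3%

[OCl⁻]/[HOCl] = 10^(pH − pKa) = 10^(7.37 − 7.57) = 10^-0.20 = 0.631.
Fraction as HOCl = 1 / (1 + 0.631) = 0.6131.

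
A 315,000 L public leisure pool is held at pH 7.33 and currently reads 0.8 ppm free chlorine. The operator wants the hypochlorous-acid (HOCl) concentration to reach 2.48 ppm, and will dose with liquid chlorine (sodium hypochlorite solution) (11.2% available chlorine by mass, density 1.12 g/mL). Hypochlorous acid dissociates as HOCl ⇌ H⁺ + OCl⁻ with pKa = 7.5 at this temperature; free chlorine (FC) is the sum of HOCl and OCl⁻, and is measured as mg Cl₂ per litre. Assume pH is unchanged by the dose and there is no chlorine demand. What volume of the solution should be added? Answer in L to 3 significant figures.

8.43 L

[OCl⁻]/[HOCl] = 10^(pH − pKa) = 10^(7.33 − 7.5) = 0.6761; fraction as HOCl = 1/(1 + 0.6761) = 0.5966.
Free chlorine required for 2.48 ppm HOCl: 2.48 / 0.5966 = 4.157 ppm.
FC to add: 4.157 − 0.8 = 3.357 mg/L as Cl₂.
Cl₂ equivalent: 3.357 mg/L × 315,000 L = 1057 g.
Product at 11.2% available Cl: 1057 / 0.112 = 9441 g.
Volume: 9441 g ÷ 1.12 g/mL = 8429 mL.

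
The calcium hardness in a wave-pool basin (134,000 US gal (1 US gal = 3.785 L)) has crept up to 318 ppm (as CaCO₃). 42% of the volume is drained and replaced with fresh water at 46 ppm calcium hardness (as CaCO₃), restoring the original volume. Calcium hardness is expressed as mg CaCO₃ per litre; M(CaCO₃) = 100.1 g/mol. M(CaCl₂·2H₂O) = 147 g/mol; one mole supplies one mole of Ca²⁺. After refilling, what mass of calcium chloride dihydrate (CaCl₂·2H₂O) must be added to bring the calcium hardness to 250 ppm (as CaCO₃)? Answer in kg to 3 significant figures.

Volume: 134,000 US gal × 3.785 L/gal = 507,190 L.
After draining 42% and refilling: 318 × 0.58 + 46 × 0.42 = 203.76 ppm.
Deficit to target: 250 − 203.76 = 46.24 mg/L.
As CaCO₃: 46.24 mg/L × 507,190 L = 23,450 g; ÷ 100.1 = 234.3 mol Ca²⁺.
Mass: 234.3 × 147 = 34,440 g.

34.4 kg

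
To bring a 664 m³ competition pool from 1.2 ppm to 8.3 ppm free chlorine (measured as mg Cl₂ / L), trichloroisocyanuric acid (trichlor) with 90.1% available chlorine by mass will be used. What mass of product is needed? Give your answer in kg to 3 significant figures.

5.23 kg

Volume: 664 m³ = 664,000 L.
Chlorine deficit: 8.3 − 1.2 = 7.1 ppm = 7.1 mg/L as Cl₂.
Cl₂ equivalent needed: 7.1 mg/L × 664,000 L = 4,714,000 mg = 4714 g.
Product at 90.1% available chlorine: 4714 / 0.901 = 5232 g.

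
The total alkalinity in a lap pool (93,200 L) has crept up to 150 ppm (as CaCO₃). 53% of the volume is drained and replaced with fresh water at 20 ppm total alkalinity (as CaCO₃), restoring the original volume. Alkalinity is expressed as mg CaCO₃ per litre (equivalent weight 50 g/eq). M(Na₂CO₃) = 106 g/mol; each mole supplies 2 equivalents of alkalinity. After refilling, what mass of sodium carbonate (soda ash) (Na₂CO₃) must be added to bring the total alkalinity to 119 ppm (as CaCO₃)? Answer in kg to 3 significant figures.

After draining 53% and refilling: 150 × 0.47 + 20 × 0.53 = 81.1 ppm.
Deficit to target: 119 − 81.1 = 37.9 mg/L.
As CaCO₃: 37.9 mg/L × 93,200 L = 3532 g; ÷ 50 g/eq ÷ 2 = 35.32 mol Na₂CO₃.
Mass: 35.32 × 106 = 3744 g.

3.74 kg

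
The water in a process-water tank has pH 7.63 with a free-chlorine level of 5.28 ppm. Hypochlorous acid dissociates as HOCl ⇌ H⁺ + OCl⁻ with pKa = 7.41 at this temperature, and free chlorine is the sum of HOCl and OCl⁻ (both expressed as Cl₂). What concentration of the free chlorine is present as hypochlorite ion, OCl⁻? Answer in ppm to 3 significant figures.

3.29 ppm

[OCl⁻]/[HOCl] = 10^(pH − pKa) = 10^(7.63 − 7.41) = 10^0.22 = 1.66.
Fraction as HOCl = 1 / (1 + 1.66) = 0.376.
OCl⁻ = (1 − 0.376) × 5.28 ppm = 3.295 ppm.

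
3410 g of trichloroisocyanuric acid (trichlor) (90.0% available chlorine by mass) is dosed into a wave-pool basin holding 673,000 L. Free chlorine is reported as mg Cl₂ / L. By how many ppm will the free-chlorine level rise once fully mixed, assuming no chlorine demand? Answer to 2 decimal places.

Available chlorine delivered: 3410 g × 0.9 = 3069 g as Cl₂.
Concentration rise: 3069 g / 673,000 L = 4.56 mg/L = 4.56 ppm.

4.56 ppm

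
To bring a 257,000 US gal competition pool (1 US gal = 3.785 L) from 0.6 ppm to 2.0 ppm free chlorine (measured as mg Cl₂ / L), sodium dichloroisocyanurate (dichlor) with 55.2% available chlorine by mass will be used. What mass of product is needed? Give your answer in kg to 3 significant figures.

Volume: 257,000 US gal × 3.785 L/gal = 972,745 L.
Chlorine deficit: 2.0 − 0.6 = 1.4 ppm = 1.4 mg/L as Cl₂.
Cl₂ equivalent needed: 1.4 mg/L × 972,745 L = 1,362,000 mg = 1362 g.
Product at 55.2% available chlorine: 1362 / 0.552 = 2467 g.

2.47 kg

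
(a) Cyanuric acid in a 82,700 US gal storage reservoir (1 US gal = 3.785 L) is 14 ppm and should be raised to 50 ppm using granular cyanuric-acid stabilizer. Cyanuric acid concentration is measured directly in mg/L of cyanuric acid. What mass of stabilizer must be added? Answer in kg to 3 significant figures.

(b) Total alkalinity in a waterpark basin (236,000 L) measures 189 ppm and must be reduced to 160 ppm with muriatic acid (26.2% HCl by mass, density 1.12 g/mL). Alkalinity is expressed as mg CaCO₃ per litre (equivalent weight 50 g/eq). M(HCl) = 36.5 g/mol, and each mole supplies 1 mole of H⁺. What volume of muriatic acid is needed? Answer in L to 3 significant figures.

(a) 11.3 kg; (b) 17.0 L

(a) Volume: 82,700 US gal × 3.785 L/gal = 313,020 L.
(a) CYA to add: (50 − 14) = 36 mg/L × 313,020 L = 11,270 g cyanuric acid.

(b) Alkalinity to neutralize: (189 − 160) = 29 mg/L as CaCO₃ × 236,000 L = 6844 g as CaCO₃.
(b) Equivalents of H⁺ required: 6844 ÷ 50 g/eq = 136.9 eq = 136.9 mol HCl.
(b) Mass of HCl: 136.9 × 36.5 = 4996 g.
(b) Mass of 26.2% solution: 4996 / 0.262 = 19,070 g.
(b) Volume: 19,070 g ÷ 1.12 g/mL = 17,030 mL.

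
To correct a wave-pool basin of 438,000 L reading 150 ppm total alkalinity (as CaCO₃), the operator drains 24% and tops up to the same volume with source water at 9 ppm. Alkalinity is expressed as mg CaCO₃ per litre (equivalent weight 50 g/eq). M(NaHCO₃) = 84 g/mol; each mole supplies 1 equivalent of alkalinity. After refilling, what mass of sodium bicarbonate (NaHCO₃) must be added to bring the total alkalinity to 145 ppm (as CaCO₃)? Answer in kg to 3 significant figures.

21.2 kg

After draining 24% and refilling: 150 × 0.76 + 9 × 0.24 = 116.16 ppm.
Deficit to target: 145 − 116.16 = 28.84 mg/L.
As CaCO₃: 28.84 mg/L × 438,000 L = 12,630 g; ÷ 50 g/eq ÷ 1 = 252.6 mol NaHCO₃.
Mass: 252.6 × 84 = 21,220 g.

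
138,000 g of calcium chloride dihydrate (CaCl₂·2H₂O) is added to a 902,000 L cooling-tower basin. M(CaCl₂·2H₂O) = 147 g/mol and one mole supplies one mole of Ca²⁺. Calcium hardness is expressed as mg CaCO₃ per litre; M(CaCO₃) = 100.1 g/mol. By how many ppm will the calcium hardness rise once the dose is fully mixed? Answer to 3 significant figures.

104 ppm

Moles of Ca²⁺: 138,000 g ÷ 147 g/mol = 938.8 mol.
As CaCO₃: 938.8 mol × 100.1 g/mol = 93,970 g.
Rise: 93,970 g / 902,000 L × 1000 = 104.2 mg/L.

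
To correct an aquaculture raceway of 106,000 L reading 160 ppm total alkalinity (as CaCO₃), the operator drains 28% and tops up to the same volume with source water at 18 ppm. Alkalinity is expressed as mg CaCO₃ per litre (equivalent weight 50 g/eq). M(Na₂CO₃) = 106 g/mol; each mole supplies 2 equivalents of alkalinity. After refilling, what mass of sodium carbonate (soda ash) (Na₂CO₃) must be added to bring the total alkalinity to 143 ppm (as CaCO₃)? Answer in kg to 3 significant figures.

2.56 kg

After draining 28% and refilling: 160 × 0.72 + 18 × 0.28 = 120.24 ppm.
Deficit to target: 143 − 120.24 = 22.76 mg/L.
As CaCO₃: 22.76 mg/L × 106,000 L = 2413 g; ÷ 50 g/eq ÷ 2 = 24.13 mol Na₂CO₃.
Mass: 24.13 × 106 = 2557 g.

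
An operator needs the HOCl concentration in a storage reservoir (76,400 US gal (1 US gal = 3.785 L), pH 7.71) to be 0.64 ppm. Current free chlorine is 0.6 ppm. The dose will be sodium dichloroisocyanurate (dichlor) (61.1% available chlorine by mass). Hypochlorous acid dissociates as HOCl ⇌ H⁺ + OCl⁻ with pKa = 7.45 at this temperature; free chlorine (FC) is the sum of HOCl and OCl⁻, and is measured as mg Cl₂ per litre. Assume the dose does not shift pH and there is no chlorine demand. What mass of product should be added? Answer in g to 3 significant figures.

Volume: 76,400 US gal × 3.785 L/gal = 289,174 L.
[OCl⁻]/[HOCl] = 10^(pH − pKa) = 10^(7.71 − 7.45) = 1.82; fraction as HOCl = 1/(1 + 1.82) = 0.3546.
Free chlorine required for 0.64 ppm HOCl: 0.64 / 0.3546 = 1.805 ppm.
FC to add: 1.805 − 0.6 = 1.205 mg/L as Cl₂.
Cl₂ equivalent: 1.205 mg/L × 289,174 L = 348.3 g.
Product at 61.1% available Cl: 348.3 / 0.611 = 570.1 g.

570 g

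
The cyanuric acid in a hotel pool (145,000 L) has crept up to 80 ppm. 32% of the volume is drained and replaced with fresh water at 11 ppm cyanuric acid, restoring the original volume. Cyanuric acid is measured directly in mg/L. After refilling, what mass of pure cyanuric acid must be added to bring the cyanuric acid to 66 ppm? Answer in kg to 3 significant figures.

After draining 32% and refilling: 80 × 0.68 + 11 × 0.32 = 57.92 ppm.
Deficit to target: 66 − 57.92 = 8.08 mg/L.
Mass: 8.08 mg/L × 145,000 L = 1172 g cyanuric acid.

1.17 kg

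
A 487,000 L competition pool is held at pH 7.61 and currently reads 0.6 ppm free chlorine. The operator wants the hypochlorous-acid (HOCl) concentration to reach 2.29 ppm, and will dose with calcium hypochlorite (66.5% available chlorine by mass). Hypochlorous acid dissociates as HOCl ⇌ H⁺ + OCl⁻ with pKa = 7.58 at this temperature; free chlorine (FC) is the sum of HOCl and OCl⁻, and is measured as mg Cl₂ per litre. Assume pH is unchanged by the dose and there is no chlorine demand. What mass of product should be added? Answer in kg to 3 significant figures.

3.03 kg

[OCl⁻]/[HOCl] = 10^(pH − pKa) = 10^(7.61 − 7.58) = 1.072; fraction as HOCl = 1/(1 + 1.072) = 0.4827.
Free chlorine required for 2.29 ppm HOCl: 2.29 / 0.4827 = 4.744 ppm.
FC to add: 4.744 − 0.6 = 4.144 mg/L as Cl₂.
Cl₂ equivalent: 4.144 mg/L × 487,000 L = 2018 g.
Product at 66.5% available Cl: 2018 / 0.665 = 3035 g.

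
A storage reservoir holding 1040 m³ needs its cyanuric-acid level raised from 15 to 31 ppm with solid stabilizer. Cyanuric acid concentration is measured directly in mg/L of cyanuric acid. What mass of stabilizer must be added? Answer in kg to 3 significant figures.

16.6 kg

Volume: 1040 m³ = 1,040,000 L.
CYA to add: (31 − 15) = 16 mg/L × 1,040,000 L = 16,640 g cyanuric acid.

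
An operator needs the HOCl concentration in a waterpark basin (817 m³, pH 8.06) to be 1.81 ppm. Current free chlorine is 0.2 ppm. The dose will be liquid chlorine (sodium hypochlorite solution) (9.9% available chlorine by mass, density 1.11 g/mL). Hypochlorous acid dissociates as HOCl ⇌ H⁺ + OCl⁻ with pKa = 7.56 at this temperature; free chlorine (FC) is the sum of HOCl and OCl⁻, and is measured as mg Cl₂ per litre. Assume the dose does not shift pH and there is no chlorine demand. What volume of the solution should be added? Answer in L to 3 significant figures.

54.5 L

Volume: 817 m³ = 817,000 L.
[OCl⁻]/[HOCl] = 10^(pH − pKa) = 10^(8.06 − 7.56) = 3.162; fraction as HOCl = 1/(1 + 3.162) = 0.2403.
Free chlorine required for 1.81 ppm HOCl: 1.81 / 0.2403 = 7.534 ppm.
FC to add: 7.534 − 0.2 = 7.334 mg/L as Cl₂.
Cl₂ equivalent: 7.334 mg/L × 817,000 L = 5992 g.
Product at 9.9% available Cl: 5992 / 0.099 = 60,520 g.
Volume: 60,520 g ÷ 1.11 g/mL = 54,520 mL.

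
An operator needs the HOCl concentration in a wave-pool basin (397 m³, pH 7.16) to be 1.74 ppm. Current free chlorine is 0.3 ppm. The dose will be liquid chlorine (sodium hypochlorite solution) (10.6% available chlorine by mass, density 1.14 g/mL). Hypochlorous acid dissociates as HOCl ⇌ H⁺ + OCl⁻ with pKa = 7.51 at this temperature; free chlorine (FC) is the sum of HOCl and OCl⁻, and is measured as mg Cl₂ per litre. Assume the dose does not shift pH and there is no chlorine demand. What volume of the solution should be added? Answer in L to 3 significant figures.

Volume: 397 m³ = 397,000 L.
[OCl⁻]/[HOCl] = 10^(pH − pKa) = 10^(7.16 − 7.51) = 0.4467; fraction as HOCl = 1/(1 + 0.4467) = 0.6912.
Free chlorine required for 1.74 ppm HOCl: 1.74 / 0.6912 = 2.517 ppm.
FC to add: 2.517 − 0.3 = 2.217 mg/L as Cl₂.
Cl₂ equivalent: 2.217 mg/L × 397,000 L = 880.2 g.
Product at 10.6% available Cl: 880.2 / 0.106 = 8304 g.
Volume: 8304 g ÷ 1.14 g/mL = 7284 mL.

7.28 L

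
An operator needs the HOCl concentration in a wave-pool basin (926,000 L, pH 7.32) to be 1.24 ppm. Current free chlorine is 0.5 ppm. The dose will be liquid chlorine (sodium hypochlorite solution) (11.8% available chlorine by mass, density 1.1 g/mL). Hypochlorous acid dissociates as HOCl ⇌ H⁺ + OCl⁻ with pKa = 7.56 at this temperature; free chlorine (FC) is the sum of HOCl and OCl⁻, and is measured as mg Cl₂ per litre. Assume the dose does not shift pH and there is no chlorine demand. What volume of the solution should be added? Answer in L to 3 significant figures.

[OCl⁻]/[HOCl] = 10^(pH − pKa) = 10^(7.32 − 7.56) = 0.5754; fraction as HOCl = 1/(1 + 0.5754) = 0.6347.
Free chlorine required for 1.24 ppm HOCl: 1.24 / 0.6347 = 1.954 ppm.
FC to add: 1.954 − 0.5 = 1.454 mg/L as Cl₂.
Cl₂ equivalent: 1.454 mg/L × 926,000 L = 1346 g.
Product at 11.8% available Cl: 1346 / 0.118 = 11,410 g.
Volume: 11,410 g ÷ 1.1 g/mL = 10,370 mL.

10.4 L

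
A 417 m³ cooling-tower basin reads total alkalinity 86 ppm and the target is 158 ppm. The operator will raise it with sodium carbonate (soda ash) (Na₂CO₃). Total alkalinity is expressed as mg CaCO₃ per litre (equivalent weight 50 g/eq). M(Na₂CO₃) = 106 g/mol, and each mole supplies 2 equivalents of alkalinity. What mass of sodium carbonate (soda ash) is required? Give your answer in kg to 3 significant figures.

31.8 kg

Volume: 417 m³ = 417,000 L.
Alkalinity to add: (158 − 86) = 72 mg/L as CaCO₃ × 417,000 L = 30,020 g as CaCO₃.
Equivalents: 30,020 g ÷ 50 g/eq = 600.5 eq.
Each mole of Na₂CO₃ supplies 2 eq, so 600.5 / 2 = 300.2 mol.
Mass: 300.2 mol × 106 g/mol = 31,830 g.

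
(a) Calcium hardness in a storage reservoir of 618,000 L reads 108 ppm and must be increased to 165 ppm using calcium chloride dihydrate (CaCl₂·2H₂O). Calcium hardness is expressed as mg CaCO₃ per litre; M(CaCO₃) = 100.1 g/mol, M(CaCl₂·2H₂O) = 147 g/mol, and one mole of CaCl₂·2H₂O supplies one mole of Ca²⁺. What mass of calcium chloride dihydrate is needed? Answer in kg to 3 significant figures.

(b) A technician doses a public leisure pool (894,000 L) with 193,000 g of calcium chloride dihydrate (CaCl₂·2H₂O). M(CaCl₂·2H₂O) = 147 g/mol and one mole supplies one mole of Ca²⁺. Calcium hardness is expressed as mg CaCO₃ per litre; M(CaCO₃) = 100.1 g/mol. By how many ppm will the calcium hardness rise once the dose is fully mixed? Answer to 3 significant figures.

(a) 51.7 kg; (b) 147 ppm

(a) Hardness to add: (165 − 108) = 57 mg/L as CaCO₃ × 618,000 L = 35,230 g as CaCO₃.
(a) Moles of Ca²⁺ (1 mol Ca²⁺ ≡ 1 mol CaCO₃): 35,230 / 100.1 g/mol = 351.9 mol.
(a) Mass of CaCl₂·2H₂O: 351.9 × 147 = 51,730 g.

(b) Moles of Ca²⁺: 193,000 g ÷ 147 g/mol = 1313 mol.
(b) As CaCO₃: 1313 mol × 100.1 g/mol = 131,400 g.
(b) Rise: 131,400 g / 894,000 L × 1000 = 147 mg/L.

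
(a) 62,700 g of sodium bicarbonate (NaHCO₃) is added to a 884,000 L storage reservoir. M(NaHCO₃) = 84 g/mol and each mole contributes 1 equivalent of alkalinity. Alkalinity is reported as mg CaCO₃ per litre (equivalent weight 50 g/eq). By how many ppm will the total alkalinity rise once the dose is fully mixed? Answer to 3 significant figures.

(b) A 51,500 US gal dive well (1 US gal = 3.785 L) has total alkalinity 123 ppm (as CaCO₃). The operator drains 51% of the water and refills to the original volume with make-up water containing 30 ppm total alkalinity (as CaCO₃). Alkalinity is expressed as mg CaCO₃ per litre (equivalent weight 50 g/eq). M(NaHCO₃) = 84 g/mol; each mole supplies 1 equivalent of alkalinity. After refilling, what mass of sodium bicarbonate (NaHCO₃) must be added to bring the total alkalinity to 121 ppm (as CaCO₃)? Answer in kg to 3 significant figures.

(a) Moles of NaHCO₃: 62,700 g ÷ 84 g/mol = 746.4 mol → 746.4 eq of alkalinity.
(a) As CaCO₃: 746.4 eq × 50 g/eq = 37,320 g.
(a) Rise: 37,320 g / 884,000 L × 1000 = 42.22 mg/L.

(b) Volume: 51,500 US gal × 3.785 L/gal = 194,928 L.
(b) After draining 51% and refilling: 123 × 0.49 + 30 × 0.51 = 75.57 ppm.
(b) Deficit to target: 121 − 75.57 = 45.43 mg/L.
(b) As CaCO₃: 45.43 mg/L × 194,928 L = 8856 g; ÷ 50 g/eq ÷ 1 = 177.1 mol NaHCO₃.
(b) Mass: 177.1 × 84 = 14,880 g.

(a) 42.2 ppm; (b) 14.9 kg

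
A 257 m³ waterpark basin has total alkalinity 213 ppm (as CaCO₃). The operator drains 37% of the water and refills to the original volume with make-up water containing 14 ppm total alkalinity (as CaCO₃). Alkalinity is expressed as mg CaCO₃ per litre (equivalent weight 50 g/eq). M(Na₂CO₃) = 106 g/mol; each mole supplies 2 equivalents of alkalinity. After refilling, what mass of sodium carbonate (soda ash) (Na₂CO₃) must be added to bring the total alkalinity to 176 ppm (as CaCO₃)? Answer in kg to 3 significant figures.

9.98 kg

Volume: 257 m³ = 257,000 L.
After draining 37% and refilling: 213 × 0.63 + 14 × 0.37 = 139.37 ppm.
Deficit to target: 176 − 139.37 = 36.63 mg/L.
As CaCO₃: 36.63 mg/L × 257,000 L = 9414 g; ÷ 50 g/eq ÷ 2 = 94.14 mol Na₂CO₃.
Mass: 94.14 × 106 = 9979 g.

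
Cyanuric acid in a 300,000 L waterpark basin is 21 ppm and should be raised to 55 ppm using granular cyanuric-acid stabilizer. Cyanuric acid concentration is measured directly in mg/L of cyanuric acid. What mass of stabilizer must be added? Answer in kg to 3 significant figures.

CYA to add: (55 − 21) = 34 mg/L × 300,000 L = 10,200 g cyanuric acid.

10.2 kg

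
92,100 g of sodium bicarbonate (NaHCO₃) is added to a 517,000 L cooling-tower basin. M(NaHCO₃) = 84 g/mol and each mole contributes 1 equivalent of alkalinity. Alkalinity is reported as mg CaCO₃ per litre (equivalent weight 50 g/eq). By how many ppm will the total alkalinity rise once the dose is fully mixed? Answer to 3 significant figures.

Moles of NaHCO₃: 92,100 g ÷ 84 g/mol = 1096 mol → 1096 eq of alkalinity.
As CaCO₃: 1096 eq × 50 g/eq = 54,820 g.
Rise: 54,820 g / 517,000 L × 1000 = 106 mg/L.

106 ppm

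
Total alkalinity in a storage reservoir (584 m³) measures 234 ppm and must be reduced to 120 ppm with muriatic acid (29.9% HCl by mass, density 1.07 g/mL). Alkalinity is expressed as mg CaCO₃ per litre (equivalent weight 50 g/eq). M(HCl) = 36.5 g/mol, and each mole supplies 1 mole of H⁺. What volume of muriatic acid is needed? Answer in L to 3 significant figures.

Volume: 584 m³ = 584,000 L.
Alkalinity to neutralize: (234 − 120) = 114 mg/L as CaCO₃ × 584,000 L = 66,580 g as CaCO₃.
Equivalents of H⁺ required: 66,580 ÷ 50 g/eq = 1332 eq = 1332 mol HCl.
Mass of HCl: 1332 × 36.5 = 48,600 g.
Mass of 29.9% solution: 48,600 / 0.299 = 162,500 g.
Volume: 162,500 g ÷ 1.07 g/mL = 151,900 mL.

152 L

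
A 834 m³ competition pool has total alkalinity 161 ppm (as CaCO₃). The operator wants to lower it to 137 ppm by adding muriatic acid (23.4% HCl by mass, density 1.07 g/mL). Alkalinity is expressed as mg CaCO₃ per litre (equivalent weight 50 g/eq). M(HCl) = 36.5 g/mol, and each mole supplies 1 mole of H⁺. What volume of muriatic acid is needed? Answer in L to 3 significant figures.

Volume: 834 m³ = 834,000 L.
Alkalinity to neutralize: (161 − 137) = 24 mg/L as CaCO₃ × 834,000 L = 20,020 g as CaCO₃.
Equivalents of H⁺ required: 20,020 ÷ 50 g/eq = 400.3 eq = 400.3 mol HCl.
Mass of HCl: 400.3 × 36.5 = 14,610 g.
Mass of 23.4% solution: 14,610 / 0.234 = 62,440 g.
Volume: 62,440 g ÷ 1.07 g/mL = 58,360 mL.

58.4 L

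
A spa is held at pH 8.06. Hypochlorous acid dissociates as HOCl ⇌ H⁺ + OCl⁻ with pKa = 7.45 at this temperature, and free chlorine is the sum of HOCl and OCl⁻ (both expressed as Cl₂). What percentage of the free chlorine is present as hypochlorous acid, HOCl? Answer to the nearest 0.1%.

19.7%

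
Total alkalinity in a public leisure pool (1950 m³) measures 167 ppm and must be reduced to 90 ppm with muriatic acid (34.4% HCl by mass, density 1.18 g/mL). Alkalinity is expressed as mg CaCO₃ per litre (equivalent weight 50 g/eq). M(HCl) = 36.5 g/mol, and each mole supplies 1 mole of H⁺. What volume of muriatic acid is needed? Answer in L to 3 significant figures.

270 L

Volume: 1950 m³ = 1,950,000 L.
Alkalinity to neutralize: (167 − 90) = 77 mg/L as CaCO₃ × 1,950,000 L = 150,200 g as CaCO₃.
Equivalents of H⁺ required: 150,200 ÷ 50 g/eq = 3003 eq = 3003 mol HCl.
Mass of HCl: 3003 × 36.5 = 109,600 g.
Mass of 34.4% solution: 109,600 / 0.344 = 318,600 g.
Volume: 318,600 g ÷ 1.18 g/mL = 270,000 mL.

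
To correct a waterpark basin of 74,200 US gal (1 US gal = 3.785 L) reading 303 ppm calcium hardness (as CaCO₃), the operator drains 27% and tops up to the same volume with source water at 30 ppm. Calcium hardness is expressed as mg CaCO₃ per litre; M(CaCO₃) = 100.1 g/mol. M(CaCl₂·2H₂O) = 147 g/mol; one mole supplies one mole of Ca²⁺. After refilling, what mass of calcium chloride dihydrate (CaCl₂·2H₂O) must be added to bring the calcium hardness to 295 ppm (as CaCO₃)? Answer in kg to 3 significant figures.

Volume: 74,200 US gal × 3.785 L/gal = 280,847 L.
After draining 27% and refilling: 303 × 0.73 + 30 × 0.27 = 229.29 ppm.
Deficit to target: 295 − 229.29 = 65.71 mg/L.
As CaCO₃: 65.71 mg/L × 280,847 L = 18,450 g; ÷ 100.1 = 184.4 mol Ca²⁺.
Mass: 184.4 × 147 = 27,100 g.

27.1 kg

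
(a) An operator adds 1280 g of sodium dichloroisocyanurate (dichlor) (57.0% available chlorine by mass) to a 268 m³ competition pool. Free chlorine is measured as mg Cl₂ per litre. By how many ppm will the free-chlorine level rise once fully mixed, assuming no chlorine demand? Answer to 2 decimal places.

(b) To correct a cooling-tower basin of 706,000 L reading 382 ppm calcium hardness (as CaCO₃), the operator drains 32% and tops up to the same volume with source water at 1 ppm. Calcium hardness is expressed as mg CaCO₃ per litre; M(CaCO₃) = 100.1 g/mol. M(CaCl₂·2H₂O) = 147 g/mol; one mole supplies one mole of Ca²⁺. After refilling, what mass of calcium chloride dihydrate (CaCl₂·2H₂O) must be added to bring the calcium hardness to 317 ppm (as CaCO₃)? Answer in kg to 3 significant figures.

(a) 2.72 ppm; (b) 59.0 kg

(a) Volume: 268 m³ = 268,000 L.
(a) Available chlorine delivered: 1280 g × 0.57 = 729.6 g as Cl₂.
(a) Concentration rise: 729.6 g / 268,000 L = 2.722 mg/L = 2.72 ppm.

(b) After draining 32% and refilling: 382 × 0.68 + 1 × 0.32 = 260.08 ppm.
(b) Deficit to target: 317 − 260.08 = 56.92 mg/L.
(b) As CaCO₃: 56.92 mg/L × 706,000 L = 40,190 g; ÷ 100.1 = 401.5 mol Ca²⁺.
(b) Mass: 401.5 × 147 = 59,010 g.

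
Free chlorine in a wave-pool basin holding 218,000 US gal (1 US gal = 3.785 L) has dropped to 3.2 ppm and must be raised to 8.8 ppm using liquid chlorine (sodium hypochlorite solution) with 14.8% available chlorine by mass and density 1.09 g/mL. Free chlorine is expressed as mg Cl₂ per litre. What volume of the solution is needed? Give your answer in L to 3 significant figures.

28.6 L

Volume: 218,000 US gal × 3.785 L/gal = 825,130 L.
Chlorine deficit: 8.8 − 3.2 = 5.6 ppm = 5.6 mg/L as Cl₂.
Cl₂ equivalent needed: 5.6 mg/L × 825,130 L = 4,621,000 mg = 4621 g.
Product at 14.8% available chlorine: 4621 / 0.148 = 31,220 g.
Volume at density 1.09 g/mL: 31,220 g ÷ 1.09 g/mL = 28,640 mL.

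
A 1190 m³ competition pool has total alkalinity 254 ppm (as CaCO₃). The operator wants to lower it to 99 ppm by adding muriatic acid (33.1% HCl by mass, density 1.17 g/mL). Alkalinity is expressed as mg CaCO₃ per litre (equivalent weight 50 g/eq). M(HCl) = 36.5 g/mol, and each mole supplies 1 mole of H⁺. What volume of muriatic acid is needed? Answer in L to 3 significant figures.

Volume: 1190 m³ = 1,190,000 L.
Alkalinity to neutralize: (254 − 99) = 155 mg/L as CaCO₃ × 1,190,000 L = 184,400 g as CaCO₃.
Equivalents of H⁺ required: 184,400 ÷ 50 g/eq = 3689 eq = 3689 mol HCl.
Mass of HCl: 3689 × 36.5 = 134,600 g.
Mass of 33.1% solution: 134,600 / 0.331 = 406,800 g.
Volume: 406,800 g ÷ 1.17 g/mL = 347,700 mL.

348 L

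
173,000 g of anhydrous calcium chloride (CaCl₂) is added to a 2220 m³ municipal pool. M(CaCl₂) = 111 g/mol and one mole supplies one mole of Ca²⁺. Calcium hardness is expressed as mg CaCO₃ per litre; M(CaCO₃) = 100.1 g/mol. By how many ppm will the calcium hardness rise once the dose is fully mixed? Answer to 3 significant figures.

Volume: 2220 m³ = 2,220,000 L.
Moles of Ca²⁺: 173,000 g ÷ 111 g/mol = 1559 mol.
As CaCO₃: 1559 mol × 100.1 g/mol = 156,000 g.
Rise: 156,000 g / 2,220,000 L × 1000 = 70.28 mg/L.

70.3 ppm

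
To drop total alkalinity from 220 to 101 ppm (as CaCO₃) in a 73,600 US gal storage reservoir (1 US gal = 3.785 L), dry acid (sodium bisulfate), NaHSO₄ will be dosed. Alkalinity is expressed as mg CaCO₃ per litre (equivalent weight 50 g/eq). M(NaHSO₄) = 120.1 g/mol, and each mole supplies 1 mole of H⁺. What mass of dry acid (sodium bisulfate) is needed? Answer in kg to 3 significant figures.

Volume: 73,600 US gal × 3.785 L/gal = 278,576 L.
Alkalinity to neutralize: (220 − 101) = 119 mg/L as CaCO₃ × 278,576 L = 33,150 g as CaCO₃.
Equivalents of H⁺ required: 33,150 ÷ 50 g/eq = 663 eq = 663 mol NaHSO₄.
Mass of NaHSO₄: 663 × 120.1 = 79,630 g.

79.6 kg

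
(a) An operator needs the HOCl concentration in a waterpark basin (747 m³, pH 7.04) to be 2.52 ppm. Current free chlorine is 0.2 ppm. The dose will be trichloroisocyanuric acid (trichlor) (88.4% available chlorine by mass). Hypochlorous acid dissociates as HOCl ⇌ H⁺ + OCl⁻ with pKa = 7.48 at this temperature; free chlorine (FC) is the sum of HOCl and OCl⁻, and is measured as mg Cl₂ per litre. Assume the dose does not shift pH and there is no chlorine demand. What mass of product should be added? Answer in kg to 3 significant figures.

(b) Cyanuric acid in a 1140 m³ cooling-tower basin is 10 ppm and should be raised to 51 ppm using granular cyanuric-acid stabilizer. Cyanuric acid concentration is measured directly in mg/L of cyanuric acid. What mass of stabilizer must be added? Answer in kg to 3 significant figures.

(a) 2.73 kg; (b) 46.7 kg

(a) Volume: 747 m³ = 747,000 L.
(a) [OCl⁻]/[HOCl] = 10^(pH − pKa) = 10^(7.04 − 7.48) = 0.3631; fraction as HOCl = 1/(1 + 0.3631) = 0.7336.
(a) Free chlorine required for 2.52 ppm HOCl: 2.52 / 0.7336 = 3.435 ppm.
(a) FC to add: 3.435 − 0.2 = 3.235 mg/L as Cl₂.
(a) Cl₂ equivalent: 3.235 mg/L × 747,000 L = 2417 g.
(a) Product at 88.4% available Cl: 2417 / 0.884 = 2734 g.

(b) Volume: 1140 m³ = 1,140,000 L.
(b) CYA to add: (51 − 10) = 41 mg/L × 1,140,000 L = 46,740 g cyanuric acid.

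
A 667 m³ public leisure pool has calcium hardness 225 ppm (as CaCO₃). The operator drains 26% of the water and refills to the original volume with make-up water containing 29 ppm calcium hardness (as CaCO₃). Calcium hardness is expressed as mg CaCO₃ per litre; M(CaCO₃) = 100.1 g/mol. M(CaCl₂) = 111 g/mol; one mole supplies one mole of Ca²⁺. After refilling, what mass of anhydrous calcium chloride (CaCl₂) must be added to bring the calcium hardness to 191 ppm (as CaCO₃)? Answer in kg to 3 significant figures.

12.5 kg

Volume: 667 m³ = 667,000 L.
After draining 26% and refilling: 225 × 0.74 + 29 × 0.26 = 174.04 ppm.
Deficit to target: 191 − 174.04 = 16.96 mg/L.
As CaCO₃: 16.96 mg/L × 667,000 L = 11,310 g; ÷ 100.1 = 113 mol Ca²⁺.
Mass: 113 × 111 = 12,540 g.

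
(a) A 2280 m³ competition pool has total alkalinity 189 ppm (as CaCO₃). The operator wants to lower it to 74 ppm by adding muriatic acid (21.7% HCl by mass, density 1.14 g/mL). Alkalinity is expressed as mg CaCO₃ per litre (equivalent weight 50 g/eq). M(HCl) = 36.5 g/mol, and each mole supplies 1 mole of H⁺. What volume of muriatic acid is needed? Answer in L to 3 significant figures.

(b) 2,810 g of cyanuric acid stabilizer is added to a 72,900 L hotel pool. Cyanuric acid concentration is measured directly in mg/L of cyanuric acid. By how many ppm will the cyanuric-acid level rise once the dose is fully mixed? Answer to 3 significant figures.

(a) 774 L; (b) 38.5 ppm

(a) Volume: 2280 m³ = 2,280,000 L.
(a) Alkalinity to neutralize: (189 − 74) = 115 mg/L as CaCO₃ × 2,280,000 L = 262,200 g as CaCO₃.
(a) Equivalents of H⁺ required: 262,200 ÷ 50 g/eq = 5244 eq = 5244 mol HCl.
(a) Mass of HCl: 5244 × 36.5 = 191,400 g.
(a) Mass of 21.7% solution: 191,400 / 0.217 = 882,100 g.
(a) Volume: 882,100 g ÷ 1.14 g/mL = 773,700 mL.

(b) Rise: 2,810 g / 72,900 L × 1000 = 38.55 mg/L.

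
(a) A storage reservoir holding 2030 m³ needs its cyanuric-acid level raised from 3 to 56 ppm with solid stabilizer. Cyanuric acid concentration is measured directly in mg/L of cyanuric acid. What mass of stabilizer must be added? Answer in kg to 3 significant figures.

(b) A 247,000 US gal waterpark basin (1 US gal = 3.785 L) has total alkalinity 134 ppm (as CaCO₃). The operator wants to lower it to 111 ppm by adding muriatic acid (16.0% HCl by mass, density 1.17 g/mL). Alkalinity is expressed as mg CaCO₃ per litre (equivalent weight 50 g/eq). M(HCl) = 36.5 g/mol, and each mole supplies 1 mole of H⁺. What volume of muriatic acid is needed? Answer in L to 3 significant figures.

(a) 108 kg; (b) 83.9 L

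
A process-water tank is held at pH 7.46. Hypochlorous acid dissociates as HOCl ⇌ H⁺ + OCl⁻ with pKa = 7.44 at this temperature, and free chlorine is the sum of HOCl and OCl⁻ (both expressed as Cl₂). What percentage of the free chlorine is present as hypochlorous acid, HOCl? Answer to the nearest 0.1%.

[OCl⁻]/[HOCl] = 10^(pH − pKa) = 10^(7.46 − 7.44) = 10^0.02 = 1.047.
Fraction as HOCl = 1 / (1 + 1.047) = 0.4885.

48.8%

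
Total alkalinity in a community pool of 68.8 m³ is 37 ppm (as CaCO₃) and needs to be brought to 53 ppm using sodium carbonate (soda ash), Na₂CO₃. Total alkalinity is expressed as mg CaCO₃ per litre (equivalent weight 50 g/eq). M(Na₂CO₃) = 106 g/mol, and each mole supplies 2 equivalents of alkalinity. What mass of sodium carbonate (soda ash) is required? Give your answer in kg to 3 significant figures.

1.17 kg

Volume: 68.8 m³ = 68,800 L.
Alkalinity to add: (53 − 37) = 16 mg/L as CaCO₃ × 68,800 L = 1101 g as CaCO₃.
Equivalents: 1101 g ÷ 50 g/eq = 22.02 eq.
Each mole of Na₂CO₃ supplies 2 eq, so 22.02 / 2 = 11.01 mol.
Mass: 11.01 mol × 106 g/mol = 1167 g.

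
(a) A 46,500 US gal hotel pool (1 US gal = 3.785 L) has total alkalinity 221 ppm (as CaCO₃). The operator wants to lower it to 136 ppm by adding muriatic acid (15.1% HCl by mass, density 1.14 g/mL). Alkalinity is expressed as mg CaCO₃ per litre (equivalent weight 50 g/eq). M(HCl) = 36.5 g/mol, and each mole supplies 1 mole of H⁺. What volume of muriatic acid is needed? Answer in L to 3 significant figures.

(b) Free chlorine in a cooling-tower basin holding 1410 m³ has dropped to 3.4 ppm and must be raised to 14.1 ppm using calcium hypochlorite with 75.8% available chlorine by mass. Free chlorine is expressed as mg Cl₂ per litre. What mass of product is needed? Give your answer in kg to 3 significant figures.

(a) Volume: 46,500 US gal × 3.785 L/gal = 176,002 L.
(a) Alkalinity to neutralize: (221 − 136) = 85 mg/L as CaCO₃ × 176,002 L = 14,960 g as CaCO₃.
(a) Equivalents of H⁺ required: 14,960 ÷ 50 g/eq = 299.2 eq = 299.2 mol HCl.
(a) Mass of HCl: 299.2 × 36.5 = 10,920 g.
(a) Mass of 15.1% solution: 10,920 / 0.151 = 72,320 g.
(a) Volume: 72,320 g ÷ 1.14 g/mL = 63,440 mL.

(b) Volume: 1410 m³ = 1,410,000 L.
(b) Chlorine deficit: 14.1 − 3.4 = 10.7 ppm = 10.7 mg/L as Cl₂.
(b) Cl₂ equivalent needed: 10.7 mg/L × 1,410,000 L = 15,090,000 mg = 15,090 g.
(b) Product at 75.8% available chlorine: 15,090 / 0.758 = 19,900 g.

(a) 63.4 L; (b) 19.9 kg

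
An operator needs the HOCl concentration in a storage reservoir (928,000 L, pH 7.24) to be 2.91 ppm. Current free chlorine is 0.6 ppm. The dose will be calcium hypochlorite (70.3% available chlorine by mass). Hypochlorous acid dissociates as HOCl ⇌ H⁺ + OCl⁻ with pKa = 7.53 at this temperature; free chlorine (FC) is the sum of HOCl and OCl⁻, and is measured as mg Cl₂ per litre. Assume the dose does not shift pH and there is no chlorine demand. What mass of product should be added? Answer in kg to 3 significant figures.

[OCl⁻]/[HOCl] = 10^(pH − pKa) = 10^(7.24 − 7.53) = 0.5129; fraction as HOCl = 1/(1 + 0.5129) = 0.661.
Free chlorine required for 2.91 ppm HOCl: 2.91 / 0.661 = 4.402 ppm.
FC to add: 4.402 − 0.6 = 3.802 mg/L as Cl₂.
Cl₂ equivalent: 3.802 mg/L × 928,000 L = 3529 g.
Product at 70.3% available Cl: 3529 / 0.703 = 5019 g.

5.02 kg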